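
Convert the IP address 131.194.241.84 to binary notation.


131 = 10000011
194 = 11000010
241 = 11110001
84 = 01010100
Binary: 10000011.11000010.11110001.01010100


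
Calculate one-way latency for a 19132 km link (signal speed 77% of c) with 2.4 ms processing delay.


Speed = 0.77 * 3e5 km/s = 231000 km/s
Propagation delay = 19132 / 231000 = 0.0828 s = 82.8225 ms
Processing delay = 2.4 ms
Total one-way latency = 85.2225 ms


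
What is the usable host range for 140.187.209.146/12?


Network: 140.176.0.0
Broadcast: 140.191.255.255
First usable = network + 1
Last usable = broadcast - 1
Range: 140.176.0.1 to 140.191.255.254


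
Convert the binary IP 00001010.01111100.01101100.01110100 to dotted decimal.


00001010 = 10
01111100 = 124
01101100 = 108
01110100 = 116
IP: 10.124.108.116


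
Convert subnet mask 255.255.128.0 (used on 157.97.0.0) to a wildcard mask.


Subnet mask: 255.255.128.0
Wildcard = 255.255.255.255 - subnet mask
255 - 255 = 0
255 - 255 = 0
255 - 128 = 127
255 - 0 = 255
Wildcard: 0.0.127.255


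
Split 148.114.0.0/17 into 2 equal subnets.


New prefix = 17 + 1 = 18
Each subnet has 16384 addresses
  148.114.0.0/18
  148.114.64.0/18
Subnets: 148.114.0.0/18, 148.114.64.0/18


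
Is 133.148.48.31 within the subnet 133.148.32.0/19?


Subnet network: 133.148.32.0
Test IP AND mask: 133.148.32.0
Yes, 133.148.48.31 is in 133.148.32.0/19


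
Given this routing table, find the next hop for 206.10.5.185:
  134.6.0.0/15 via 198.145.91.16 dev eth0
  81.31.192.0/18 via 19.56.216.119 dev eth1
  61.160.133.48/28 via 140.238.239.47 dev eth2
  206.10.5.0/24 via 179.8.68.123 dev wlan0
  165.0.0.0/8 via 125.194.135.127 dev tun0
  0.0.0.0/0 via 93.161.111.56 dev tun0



Longest prefix match for 206.10.5.185:
  /15 134.6.0.0: no
  /18 81.31.192.0: no
  /28 61.160.133.48: no
  /24 206.10.5.0: MATCH
  /8 165.0.0.0: no
  /0 0.0.0.0: MATCH
Selected: next-hop 179.8.68.123 via wlan0 (matched /24)


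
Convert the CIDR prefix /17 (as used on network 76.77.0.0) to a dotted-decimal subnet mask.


/17 means 17 network bits, 15 host bits
Binary: 11111111111111111000000000000000
Mask: 255.255.128.0


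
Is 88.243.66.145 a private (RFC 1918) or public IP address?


RFC 1918 private ranges:
  10.0.0.0/8 (10.0.0.0 - 10.255.255.255)
  172.16.0.0/12 (172.16.0.0 - 172.31.255.255)
  192.168.0.0/16 (192.168.0.0 - 192.168.255.255)
Public (not in any RFC 1918 range)


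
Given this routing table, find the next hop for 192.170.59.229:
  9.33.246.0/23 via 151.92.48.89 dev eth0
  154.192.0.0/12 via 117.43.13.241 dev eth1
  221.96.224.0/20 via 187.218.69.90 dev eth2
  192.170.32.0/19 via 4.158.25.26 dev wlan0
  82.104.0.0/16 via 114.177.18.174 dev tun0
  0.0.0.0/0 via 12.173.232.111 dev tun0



Longest prefix match for 192.170.59.229:
  /23 9.33.246.0: no
  /12 154.192.0.0: no
  /20 221.96.224.0: no
  /19 192.170.32.0: MATCH
  /16 82.104.0.0: no
  /0 0.0.0.0: MATCH
Selected: next-hop 4.158.25.26 via wlan0 (matched /19)


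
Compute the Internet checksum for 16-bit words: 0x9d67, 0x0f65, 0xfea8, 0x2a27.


Sum all words (with carry folding):
+ 0x9d67 = 0x9d67
+ 0x0f65 = 0xaccc
+ 0xfea8 = 0xab75
+ 0x2a27 = 0xd59c
One's complement: ~0xd59c
Checksum = 0x2a63


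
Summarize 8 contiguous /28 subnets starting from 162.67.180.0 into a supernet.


Original prefix: /28
Number of subnets: 8 = 2^3
New prefix = 28 - 3 = 25
Supernet: 162.67.180.0/25


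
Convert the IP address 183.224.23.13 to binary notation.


183 = 10110111
224 = 11100000
23 = 00010111
13 = 00001101
Binary: 10110111.11100000.00010111.00001101


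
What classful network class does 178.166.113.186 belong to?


First octet: 178
Binary: 10110010
10xxxxxx -> Class B (128-191)
Class B, default mask 255.255.0.0 (/16)


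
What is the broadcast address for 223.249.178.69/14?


Network: 223.248.0.0/14
Host bits = 18
Set all host bits to 1:
Broadcast: 223.251.255.255


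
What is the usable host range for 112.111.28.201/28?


Network: 112.111.28.192
Broadcast: 112.111.28.207
First usable = network + 1
Last usable = broadcast - 1
Range: 112.111.28.193 to 112.111.28.206


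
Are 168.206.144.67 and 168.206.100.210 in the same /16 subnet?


Mask: 255.255.0.0
168.206.144.67 AND mask = 168.206.0.0
168.206.100.210 AND mask = 168.206.0.0
Yes, same subnet (168.206.0.0)


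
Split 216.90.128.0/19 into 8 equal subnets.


New prefix = 19 + 3 = 22
Each subnet has 1024 addresses
  216.90.128.0/22
  216.90.132.0/22
  216.90.136.0/22
  216.90.140.0/22
  216.90.144.0/22
  216.90.148.0/22
  216.90.152.0/22
  216.90.156.0/22
Subnets: 216.90.128.0/22, 216.90.132.0/22, 216.90.136.0/22, 216.90.140.0/22, 216.90.144.0/22, 216.90.148.0/22, 216.90.152.0/22, 216.90.156.0/22


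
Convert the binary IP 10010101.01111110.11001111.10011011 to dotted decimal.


10010101 = 149
01111110 = 126
11001111 = 207
10011011 = 155
IP: 149.126.207.155


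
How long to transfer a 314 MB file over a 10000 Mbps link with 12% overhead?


Effective throughput = 10000 * (1 - 12/100) = 8800 Mbps
File size in Mb = 314 * 8 = 2512 Mb
Time = 2512 / 8800
Time = 0.2855 seconds


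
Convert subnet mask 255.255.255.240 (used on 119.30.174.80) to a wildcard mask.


Subnet mask: 255.255.255.240
Wildcard = 255.255.255.255 - subnet mask
255 - 255 = 0
255 - 255 = 0
255 - 255 = 0
255 - 240 = 15
Wildcard: 0.0.0.15


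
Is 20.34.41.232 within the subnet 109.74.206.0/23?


Subnet network: 109.74.206.0
Test IP AND mask: 20.34.40.0
No, 20.34.41.232 is not in 109.74.206.0/23


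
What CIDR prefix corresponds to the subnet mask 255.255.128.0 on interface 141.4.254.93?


Binary: 11111111.11111111.10000000.00000000
Count leading 1s
Prefix: /17


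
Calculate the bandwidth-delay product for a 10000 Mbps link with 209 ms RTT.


BDP = bandwidth * RTT
= 10000 Mbps * 209 ms
= 10000 * 1e6 * 209 / 1000 bits
= 2090000000 bits
= 261250000 bytes
= 255126.9531 KB
BDP = 2090000000 bits (261250000 bytes)


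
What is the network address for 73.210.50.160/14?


IP:   01001001.11010010.00110010.10100000
Mask: 11111111.11111100.00000000.00000000
AND operation:
Net:  01001001.11010000.00000000.00000000
Network: 73.208.0.0/14


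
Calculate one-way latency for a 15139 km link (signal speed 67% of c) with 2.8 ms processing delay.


Speed = 0.67 * 3e5 km/s = 201000 km/s
Propagation delay = 15139 / 201000 = 0.0753 s = 75.3184 ms
Processing delay = 2.8 ms
Total one-way latency = 78.1184 ms


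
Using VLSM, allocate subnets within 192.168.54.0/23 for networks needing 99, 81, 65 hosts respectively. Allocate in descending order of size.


99 hosts -> /25 (126 usable): 192.168.54.0/25
81 hosts -> /25 (126 usable): 192.168.54.128/25
65 hosts -> /25 (126 usable): 192.168.55.0/25
Allocation: 192.168.54.0/25 (99 hosts, 126 usable); 192.168.54.128/25 (81 hosts, 126 usable); 192.168.55.0/25 (65 hosts, 126 usable)


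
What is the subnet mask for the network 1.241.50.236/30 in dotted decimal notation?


/30 means 30 network bits, 2 host bits
Binary: 11111111111111111111111111111100
Mask: 255.255.255.252


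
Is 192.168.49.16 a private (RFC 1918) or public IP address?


RFC 1918 private ranges:
  10.0.0.0/8 (10.0.0.0 - 10.255.255.255)
  172.16.0.0/12 (172.16.0.0 - 172.31.255.255)
  192.168.0.0/16 (192.168.0.0 - 192.168.255.255)
Private (in 192.168.0.0/16)


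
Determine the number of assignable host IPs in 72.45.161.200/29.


Host bits = 32 - 29 = 3
Total addresses = 2^3 = 8
Usable = total - 2 (network and broadcast)
Usable hosts: 6


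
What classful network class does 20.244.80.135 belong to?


First octet: 20
Binary: 00010100
0xxxxxxx -> Class A (1-126)
Class A, default mask 255.0.0.0 (/8)


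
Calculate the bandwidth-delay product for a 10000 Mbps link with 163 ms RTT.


BDP = bandwidth * RTT
= 10000 Mbps * 163 ms
= 10000 * 1e6 * 163 / 1000 bits
= 1630000000 bits
= 203750000 bytes
= 198974.6094 KB
BDP = 1630000000 bits (203750000 bytes)


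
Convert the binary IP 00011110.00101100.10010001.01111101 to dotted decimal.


00011110 = 30
00101100 = 44
10010001 = 145
01111101 = 125
IP: 30.44.145.125


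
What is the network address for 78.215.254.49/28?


IP:   01001110.11010111.11111110.00110001
Mask: 11111111.11111111.11111111.11110000
AND operation:
Net:  01001110.11010111.11111110.00110000
Network: 78.215.254.48/28


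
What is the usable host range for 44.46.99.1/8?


Network: 44.0.0.0
Broadcast: 44.255.255.255
First usable = network + 1
Last usable = broadcast - 1
Range: 44.0.0.1 to 44.255.255.254


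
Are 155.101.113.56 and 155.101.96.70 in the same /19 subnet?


Mask: 255.255.224.0
155.101.113.56 AND mask = 155.101.96.0
155.101.96.70 AND mask = 155.101.96.0
Yes, same subnet (155.101.96.0)


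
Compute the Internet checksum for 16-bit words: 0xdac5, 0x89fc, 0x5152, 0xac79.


Sum all words (with carry folding):
+ 0xdac5 = 0xdac5
+ 0x89fc = 0x64c2
+ 0x5152 = 0xb614
+ 0xac79 = 0x628e
One's complement: ~0x628e
Checksum = 0x9d71


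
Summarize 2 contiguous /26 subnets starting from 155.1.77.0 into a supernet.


Original prefix: /26
Number of subnets: 2 = 2^1
New prefix = 26 - 1 = 25
Supernet: 155.1.77.0/25


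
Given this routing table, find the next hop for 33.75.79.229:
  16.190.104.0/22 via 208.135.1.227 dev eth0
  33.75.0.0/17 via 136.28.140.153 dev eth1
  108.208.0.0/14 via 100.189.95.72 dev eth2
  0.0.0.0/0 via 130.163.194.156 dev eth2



Longest prefix match for 33.75.79.229:
  /22 16.190.104.0: no
  /17 33.75.0.0: MATCH
  /14 108.208.0.0: no
  /0 0.0.0.0: MATCH
Selected: next-hop 136.28.140.153 via eth1 (matched /17)


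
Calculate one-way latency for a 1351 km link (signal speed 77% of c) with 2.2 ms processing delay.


Speed = 0.77 * 3e5 km/s = 231000 km/s
Propagation delay = 1351 / 231000 = 0.0058 s = 5.8485 ms
Processing delay = 2.2 ms
Total one-way latency = 8.0485 ms


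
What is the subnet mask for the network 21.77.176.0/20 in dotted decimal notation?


/20 means 20 network bits, 12 host bits
Binary: 11111111111111111111000000000000
Mask: 255.255.240.0


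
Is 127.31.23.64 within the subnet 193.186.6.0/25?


Subnet network: 193.186.6.0
Test IP AND mask: 127.31.23.0
No, 127.31.23.64 is not in 193.186.6.0/25


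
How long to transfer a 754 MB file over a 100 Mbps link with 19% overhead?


Effective throughput = 100 * (1 - 19/100) = 81 Mbps
File size in Mb = 754 * 8 = 6032 Mb
Time = 6032 / 81
Time = 74.4691 seconds


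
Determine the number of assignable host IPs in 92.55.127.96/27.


Host bits = 32 - 27 = 5
Total addresses = 2^5 = 32
Usable = total - 2 (network and broadcast)
Usable hosts: 30


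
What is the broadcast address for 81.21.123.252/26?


Network: 81.21.123.192/26
Host bits = 6
Set all host bits to 1:
Broadcast: 81.21.123.255


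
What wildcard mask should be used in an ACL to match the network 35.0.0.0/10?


Subnet mask: 255.192.0.0
Wildcard = 255.255.255.255 - subnet mask
255 - 255 = 0
255 - 192 = 63
255 - 0 = 255
255 - 0 = 255
Wildcard: 0.63.255.255


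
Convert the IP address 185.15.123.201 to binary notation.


185 = 10111001
15 = 00001111
123 = 01111011
201 = 11001001
Binary: 10111001.00001111.01111011.11001001


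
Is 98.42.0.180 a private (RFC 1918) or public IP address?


RFC 1918 private ranges:
  10.0.0.0/8 (10.0.0.0 - 10.255.255.255)
  172.16.0.0/12 (172.16.0.0 - 172.31.255.255)
  192.168.0.0/16 (192.168.0.0 - 192.168.255.255)
Public (not in any RFC 1918 range)


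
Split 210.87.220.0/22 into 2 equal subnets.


New prefix = 22 + 1 = 23
Each subnet has 512 addresses
  210.87.220.0/23
  210.87.222.0/23
Subnets: 210.87.220.0/23, 210.87.222.0/23


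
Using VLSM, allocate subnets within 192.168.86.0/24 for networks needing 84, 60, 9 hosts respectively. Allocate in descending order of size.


84 hosts -> /25 (126 usable): 192.168.86.0/25
60 hosts -> /26 (62 usable): 192.168.86.128/26
9 hosts -> /28 (14 usable): 192.168.86.192/28
Allocation: 192.168.86.0/25 (84 hosts, 126 usable); 192.168.86.128/26 (60 hosts, 62 usable); 192.168.86.192/28 (9 hosts, 14 usable)


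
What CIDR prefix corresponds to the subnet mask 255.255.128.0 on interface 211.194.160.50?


Binary: 11111111.11111111.10000000.00000000
Count leading 1s
Prefix: /17


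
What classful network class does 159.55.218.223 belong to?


First octet: 159
Binary: 10011111
10xxxxxx -> Class B (128-191)
Class B, default mask 255.255.0.0 (/16)


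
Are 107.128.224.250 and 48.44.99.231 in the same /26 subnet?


Mask: 255.255.255.192
107.128.224.250 AND mask = 107.128.224.192
48.44.99.231 AND mask = 48.44.99.192
No, different subnets (107.128.224.192 vs 48.44.99.192)


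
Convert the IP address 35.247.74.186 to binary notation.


35 = 00100011
247 = 11110111
74 = 01001010
186 = 10111010
Binary: 00100011.11110111.01001010.10111010


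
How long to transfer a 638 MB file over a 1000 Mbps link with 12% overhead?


Effective throughput = 1000 * (1 - 12/100) = 880 Mbps
File size in Mb = 638 * 8 = 5104 Mb
Time = 5104 / 880
Time = 5.8 seconds


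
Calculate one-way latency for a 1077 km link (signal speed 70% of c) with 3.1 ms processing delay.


Speed = 0.7 * 3e5 km/s = 210000 km/s
Propagation delay = 1077 / 210000 = 0.0051 s = 5.1286 ms
Processing delay = 3.1 ms
Total one-way latency = 8.2286 ms


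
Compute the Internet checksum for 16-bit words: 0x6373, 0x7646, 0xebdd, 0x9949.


Sum all words (with carry folding):
+ 0x6373 = 0x6373
+ 0x7646 = 0xd9b9
+ 0xebdd = 0xc597
+ 0x9949 = 0x5ee1
One's complement: ~0x5ee1
Checksum = 0xa11e


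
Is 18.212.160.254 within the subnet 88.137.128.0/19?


Subnet network: 88.137.128.0
Test IP AND mask: 18.212.160.0
No, 18.212.160.254 is not in 88.137.128.0/19


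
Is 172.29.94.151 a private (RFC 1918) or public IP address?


RFC 1918 private ranges:
  10.0.0.0/8 (10.0.0.0 - 10.255.255.255)
  172.16.0.0/12 (172.16.0.0 - 172.31.255.255)
  192.168.0.0/16 (192.168.0.0 - 192.168.255.255)
Private (in 172.16.0.0/12)


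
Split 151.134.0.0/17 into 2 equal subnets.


New prefix = 17 + 1 = 18
Each subnet has 16384 addresses
  151.134.0.0/18
  151.134.64.0/18
Subnets: 151.134.0.0/18, 151.134.64.0/18


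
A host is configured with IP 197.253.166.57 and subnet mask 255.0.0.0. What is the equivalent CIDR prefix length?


Binary: 11111111.00000000.00000000.00000000
Count leading 1s
Prefix: /8


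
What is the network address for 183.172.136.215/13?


IP:   10110111.10101100.10001000.11010111
Mask: 11111111.11111000.00000000.00000000
AND operation:
Net:  10110111.10101000.00000000.00000000
Network: 183.168.0.0/13


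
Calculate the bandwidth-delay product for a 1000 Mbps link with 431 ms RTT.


BDP = bandwidth * RTT
= 1000 Mbps * 431 ms
= 1000 * 1e6 * 431 / 1000 bits
= 431000000 bits
= 53875000 bytes
= 52612.3047 KB
BDP = 431000000 bits (53875000 bytes)


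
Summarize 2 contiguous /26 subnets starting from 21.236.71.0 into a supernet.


Original prefix: /26
Number of subnets: 2 = 2^1
New prefix = 26 - 1 = 25
Supernet: 21.236.71.0/25


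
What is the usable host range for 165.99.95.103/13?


Network: 165.96.0.0
Broadcast: 165.103.255.255
First usable = network + 1
Last usable = broadcast - 1
Range: 165.96.0.1 to 165.103.255.254


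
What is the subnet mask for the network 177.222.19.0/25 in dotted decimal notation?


/25 means 25 network bits, 7 host bits
Binary: 11111111111111111111111110000000
Mask: 255.255.255.128


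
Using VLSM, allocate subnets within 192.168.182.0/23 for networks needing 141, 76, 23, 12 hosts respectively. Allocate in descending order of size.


141 hosts -> /24 (254 usable): 192.168.182.0/24
76 hosts -> /25 (126 usable): 192.168.183.0/25
23 hosts -> /27 (30 usable): 192.168.183.128/27
12 hosts -> /28 (14 usable): 192.168.183.160/28
Allocation: 192.168.182.0/24 (141 hosts, 254 usable); 192.168.183.0/25 (76 hosts, 126 usable); 192.168.183.128/27 (23 hosts, 30 usable); 192.168.183.160/28 (12 hosts, 14 usable)


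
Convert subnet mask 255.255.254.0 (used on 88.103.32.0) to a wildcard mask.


Subnet mask: 255.255.254.0
Wildcard = 255.255.255.255 - subnet mask
255 - 255 = 0
255 - 255 = 0
255 - 254 = 1
255 - 0 = 255
Wildcard: 0.0.1.255


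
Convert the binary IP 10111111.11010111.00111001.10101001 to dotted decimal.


10111111 = 191
11010111 = 215
00111001 = 57
10101001 = 169
IP: 191.215.57.169


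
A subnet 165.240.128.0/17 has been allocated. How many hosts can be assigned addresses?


Host bits = 32 - 17 = 15
Total addresses = 2^15 = 32768
Usable = total - 2 (network and broadcast)
Usable hosts: 32766


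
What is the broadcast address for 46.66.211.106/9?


Network: 46.0.0.0/9
Host bits = 23
Set all host bits to 1:
Broadcast: 46.127.255.255


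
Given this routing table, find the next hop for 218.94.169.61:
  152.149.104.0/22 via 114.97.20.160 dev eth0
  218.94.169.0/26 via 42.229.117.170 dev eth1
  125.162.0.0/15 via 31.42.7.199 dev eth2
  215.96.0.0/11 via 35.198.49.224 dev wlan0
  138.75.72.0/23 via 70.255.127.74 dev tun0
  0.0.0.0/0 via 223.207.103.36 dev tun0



Longest prefix match for 218.94.169.61:
  /22 152.149.104.0: no
  /26 218.94.169.0: MATCH
  /15 125.162.0.0: no
  /11 215.96.0.0: no
  /23 138.75.72.0: no
  /0 0.0.0.0: MATCH
Selected: next-hop 42.229.117.170 via eth1 (matched /26)


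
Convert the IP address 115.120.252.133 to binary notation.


115 = 01110011
120 = 01111000
252 = 11111100
133 = 10000101
Binary: 01110011.01111000.11111100.10000101


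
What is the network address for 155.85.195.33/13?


IP:   10011011.01010101.11000011.00100001
Mask: 11111111.11111000.00000000.00000000
AND operation:
Net:  10011011.01010000.00000000.00000000
Network: 155.80.0.0/13


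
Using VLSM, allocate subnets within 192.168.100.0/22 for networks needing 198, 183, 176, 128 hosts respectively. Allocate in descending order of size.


198 hosts -> /24 (254 usable): 192.168.100.0/24
183 hosts -> /24 (254 usable): 192.168.101.0/24
176 hosts -> /24 (254 usable): 192.168.102.0/24
128 hosts -> /24 (254 usable): 192.168.103.0/24
Allocation: 192.168.100.0/24 (198 hosts, 254 usable); 192.168.101.0/24 (183 hosts, 254 usable); 192.168.102.0/24 (176 hosts, 254 usable); 192.168.103.0/24 (128 hosts, 254 usable)


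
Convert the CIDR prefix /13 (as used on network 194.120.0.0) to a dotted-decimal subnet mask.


/13 means 13 network bits, 19 host bits
Binary: 11111111111110000000000000000000
Mask: 255.248.0.0


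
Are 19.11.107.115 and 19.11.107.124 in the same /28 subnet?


Mask: 255.255.255.240
19.11.107.115 AND mask = 19.11.107.112
19.11.107.124 AND mask = 19.11.107.112
Yes, same subnet (19.11.107.112)


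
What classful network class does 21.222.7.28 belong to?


First octet: 21
Binary: 00010101
0xxxxxxx -> Class A (1-126)
Class A, default mask 255.0.0.0 (/8)


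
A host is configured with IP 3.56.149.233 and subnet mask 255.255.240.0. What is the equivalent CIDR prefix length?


Binary: 11111111.11111111.11110000.00000000
Count leading 1s
Prefix: /20


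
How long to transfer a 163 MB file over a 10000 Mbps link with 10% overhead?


Effective throughput = 10000 * (1 - 10/100) = 9000 Mbps
File size in Mb = 163 * 8 = 1304 Mb
Time = 1304 / 9000
Time = 0.1449 seconds


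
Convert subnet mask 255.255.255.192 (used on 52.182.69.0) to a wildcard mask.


Subnet mask: 255.255.255.192
Wildcard = 255.255.255.255 - subnet mask
255 - 255 = 0
255 - 255 = 0
255 - 255 = 0
255 - 192 = 63
Wildcard: 0.0.0.63


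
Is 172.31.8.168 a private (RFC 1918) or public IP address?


RFC 1918 private ranges:
  10.0.0.0/8 (10.0.0.0 - 10.255.255.255)
  172.16.0.0/12 (172.16.0.0 - 172.31.255.255)
  192.168.0.0/16 (192.168.0.0 - 192.168.255.255)
Private (in 172.16.0.0/12)


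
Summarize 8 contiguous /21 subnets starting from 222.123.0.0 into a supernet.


Original prefix: /21
Number of subnets: 8 = 2^3
New prefix = 21 - 3 = 18
Supernet: 222.123.0.0/18


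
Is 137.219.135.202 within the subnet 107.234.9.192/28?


Subnet network: 107.234.9.192
Test IP AND mask: 137.219.135.192
No, 137.219.135.202 is not in 107.234.9.192/28


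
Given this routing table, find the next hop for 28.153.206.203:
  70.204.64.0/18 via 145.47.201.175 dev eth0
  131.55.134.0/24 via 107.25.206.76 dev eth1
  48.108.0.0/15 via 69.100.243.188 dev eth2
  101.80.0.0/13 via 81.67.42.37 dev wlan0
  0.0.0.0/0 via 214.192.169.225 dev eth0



Longest prefix match for 28.153.206.203:
  /18 70.204.64.0: no
  /24 131.55.134.0: no
  /15 48.108.0.0: no
  /13 101.80.0.0: no
  /0 0.0.0.0: MATCH
Selected: next-hop 214.192.169.225 via eth0 (matched /0)


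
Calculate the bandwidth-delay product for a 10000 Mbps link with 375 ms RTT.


BDP = bandwidth * RTT
= 10000 Mbps * 375 ms
= 10000 * 1e6 * 375 / 1000 bits
= 3750000000 bits
= 468750000 bytes
= 457763.6719 KB
BDP = 3750000000 bits (468750000 bytes)


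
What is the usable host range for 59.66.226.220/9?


Network: 59.0.0.0
Broadcast: 59.127.255.255
First usable = network + 1
Last usable = broadcast - 1
Range: 59.0.0.1 to 59.127.255.254


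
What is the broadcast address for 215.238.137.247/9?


Network: 215.128.0.0/9
Host bits = 23
Set all host bits to 1:
Broadcast: 215.255.255.255


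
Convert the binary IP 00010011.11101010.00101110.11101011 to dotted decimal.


00010011 = 19
11101010 = 234
00101110 = 46
11101011 = 235
IP: 19.234.46.235


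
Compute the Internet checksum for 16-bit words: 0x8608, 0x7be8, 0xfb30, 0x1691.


Sum all words (with carry folding):
+ 0x8608 = 0x8608
+ 0x7be8 = 0x01f1
+ 0xfb30 = 0xfd21
+ 0x1691 = 0x13b3
One's complement: ~0x13b3
Checksum = 0xec4c


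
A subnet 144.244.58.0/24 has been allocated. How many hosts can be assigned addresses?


Host bits = 32 - 24 = 8
Total addresses = 2^8 = 256
Usable = total - 2 (network and broadcast)
Usable hosts: 254


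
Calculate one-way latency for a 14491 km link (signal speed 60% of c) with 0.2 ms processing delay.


Speed = 0.6 * 3e5 km/s = 180000 km/s
Propagation delay = 14491 / 180000 = 0.0805 s = 80.5056 ms
Processing delay = 0.2 ms
Total one-way latency = 80.7056 ms


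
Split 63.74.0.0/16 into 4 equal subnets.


New prefix = 16 + 2 = 18
Each subnet has 16384 addresses
  63.74.0.0/18
  63.74.64.0/18
  63.74.128.0/18
  63.74.192.0/18
Subnets: 63.74.0.0/18, 63.74.64.0/18, 63.74.128.0/18, 63.74.192.0/18


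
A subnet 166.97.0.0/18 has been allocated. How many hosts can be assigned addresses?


Host bits = 32 - 18 = 14
Total addresses = 2^14 = 16384
Usable = total - 2 (network and broadcast)
Usable hosts: 16382


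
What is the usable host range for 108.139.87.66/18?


Network: 108.139.64.0
Broadcast: 108.139.127.255
First usable = network + 1
Last usable = broadcast - 1
Range: 108.139.64.1 to 108.139.127.254


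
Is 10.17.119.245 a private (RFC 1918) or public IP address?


RFC 1918 private ranges:
  10.0.0.0/8 (10.0.0.0 - 10.255.255.255)
  172.16.0.0/12 (172.16.0.0 - 172.31.255.255)
  192.168.0.0/16 (192.168.0.0 - 192.168.255.255)
Private (in 10.0.0.0/8)


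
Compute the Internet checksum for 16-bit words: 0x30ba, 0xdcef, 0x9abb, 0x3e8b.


Sum all words (with carry folding):
+ 0x30ba = 0x30ba
+ 0xdcef = 0x0daa
+ 0x9abb = 0xa865
+ 0x3e8b = 0xe6f0
One's complement: ~0xe6f0
Checksum = 0x190f


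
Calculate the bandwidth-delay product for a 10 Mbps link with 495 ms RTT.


BDP = bandwidth * RTT
= 10 Mbps * 495 ms
= 10 * 1e6 * 495 / 1000 bits
= 4950000 bits
= 618750 bytes
= 604.248 KB
BDP = 4950000 bits (618750 bytes)


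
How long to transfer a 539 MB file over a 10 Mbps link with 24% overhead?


Effective throughput = 10 * (1 - 24/100) = 7.6 Mbps
File size in Mb = 539 * 8 = 4312 Mb
Time = 4312 / 7.6
Time = 567.3684 seconds


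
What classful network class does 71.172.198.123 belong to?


First octet: 71
Binary: 01000111
0xxxxxxx -> Class A (1-126)
Class A, default mask 255.0.0.0 (/8)


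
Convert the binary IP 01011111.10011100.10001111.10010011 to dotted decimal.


01011111 = 95
10011100 = 156
10001111 = 143
10010011 = 147
IP: 95.156.143.147


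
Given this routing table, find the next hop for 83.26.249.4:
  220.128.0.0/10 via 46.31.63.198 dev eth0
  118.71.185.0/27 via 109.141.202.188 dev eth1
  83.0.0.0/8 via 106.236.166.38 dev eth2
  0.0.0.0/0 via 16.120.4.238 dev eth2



Longest prefix match for 83.26.249.4:
  /10 220.128.0.0: no
  /27 118.71.185.0: no
  /8 83.0.0.0: MATCH
  /0 0.0.0.0: MATCH
Selected: next-hop 106.236.166.38 via eth2 (matched /8)


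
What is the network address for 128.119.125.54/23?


IP:   10000000.01110111.01111101.00110110
Mask: 11111111.11111111.11111110.00000000
AND operation:
Net:  10000000.01110111.01111100.00000000
Network: 128.119.124.0/23


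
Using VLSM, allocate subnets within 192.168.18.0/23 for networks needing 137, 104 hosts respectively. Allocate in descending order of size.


137 hosts -> /24 (254 usable): 192.168.18.0/24
104 hosts -> /25 (126 usable): 192.168.19.0/25
Allocation: 192.168.18.0/24 (137 hosts, 254 usable); 192.168.19.0/25 (104 hosts, 126 usable)


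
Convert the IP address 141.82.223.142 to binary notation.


141 = 10001101
82 = 01010010
223 = 11011111
142 = 10001110
Binary: 10001101.01010010.11011111.10001110


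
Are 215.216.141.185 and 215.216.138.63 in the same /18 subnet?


Mask: 255.255.192.0
215.216.141.185 AND mask = 215.216.128.0
215.216.138.63 AND mask = 215.216.128.0
Yes, same subnet (215.216.128.0)


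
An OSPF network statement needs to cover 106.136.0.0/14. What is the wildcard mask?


Subnet mask: 255.252.0.0
Wildcard = 255.255.255.255 - subnet mask
255 - 255 = 0
255 - 252 = 3
255 - 0 = 255
255 - 0 = 255
Wildcard: 0.3.255.255


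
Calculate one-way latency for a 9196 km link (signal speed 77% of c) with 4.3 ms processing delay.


Speed = 0.77 * 3e5 km/s = 231000 km/s
Propagation delay = 9196 / 231000 = 0.0398 s = 39.8095 ms
Processing delay = 4.3 ms
Total one-way latency = 44.1095 ms


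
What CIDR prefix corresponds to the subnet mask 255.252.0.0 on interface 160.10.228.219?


Binary: 11111111.11111100.00000000.00000000
Count leading 1s
Prefix: /14


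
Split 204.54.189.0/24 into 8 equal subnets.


New prefix = 24 + 3 = 27
Each subnet has 32 addresses
  204.54.189.0/27
  204.54.189.32/27
  204.54.189.64/27
  204.54.189.96/27
  204.54.189.128/27
  204.54.189.160/27
  204.54.189.192/27
  204.54.189.224/27
Subnets: 204.54.189.0/27, 204.54.189.32/27, 204.54.189.64/27, 204.54.189.96/27, 204.54.189.128/27, 204.54.189.160/27, 204.54.189.192/27, 204.54.189.224/27


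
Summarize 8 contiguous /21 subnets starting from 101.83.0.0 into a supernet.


Original prefix: /21
Number of subnets: 8 = 2^3
New prefix = 21 - 3 = 18
Supernet: 101.83.0.0/18


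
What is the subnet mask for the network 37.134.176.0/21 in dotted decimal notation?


/21 means 21 network bits, 11 host bits
Binary: 11111111111111111111100000000000
Mask: 255.255.248.0


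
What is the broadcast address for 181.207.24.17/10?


Network: 181.192.0.0/10
Host bits = 22
Set all host bits to 1:
Broadcast: 181.255.255.255


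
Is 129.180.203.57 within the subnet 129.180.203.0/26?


Subnet network: 129.180.203.0
Test IP AND mask: 129.180.203.0
Yes, 129.180.203.57 is in 129.180.203.0/26


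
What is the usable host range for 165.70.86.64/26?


Network: 165.70.86.64
Broadcast: 165.70.86.127
First usable = network + 1
Last usable = broadcast - 1
Range: 165.70.86.65 to 165.70.86.126


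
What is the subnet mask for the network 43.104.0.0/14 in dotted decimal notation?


/14 means 14 network bits, 18 host bits
Binary: 11111111111111000000000000000000
Mask: 255.252.0.0


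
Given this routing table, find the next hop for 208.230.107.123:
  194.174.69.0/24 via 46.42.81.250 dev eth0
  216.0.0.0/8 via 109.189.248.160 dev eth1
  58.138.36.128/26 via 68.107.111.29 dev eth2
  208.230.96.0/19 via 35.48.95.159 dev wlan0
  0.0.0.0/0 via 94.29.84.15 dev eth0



Longest prefix match for 208.230.107.123:
  /24 194.174.69.0: no
  /8 216.0.0.0: no
  /26 58.138.36.128: no
  /19 208.230.96.0: MATCH
  /0 0.0.0.0: MATCH
Selected: next-hop 35.48.95.159 via wlan0 (matched /19)


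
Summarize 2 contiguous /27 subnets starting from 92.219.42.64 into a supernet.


Original prefix: /27
Number of subnets: 2 = 2^1
New prefix = 27 - 1 = 26
Supernet: 92.219.42.64/26


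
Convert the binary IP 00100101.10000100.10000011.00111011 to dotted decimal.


00100101 = 37
10000100 = 132
10000011 = 131
00111011 = 59
IP: 37.132.131.59


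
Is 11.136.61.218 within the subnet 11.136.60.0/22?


Subnet network: 11.136.60.0
Test IP AND mask: 11.136.60.0
Yes, 11.136.61.218 is in 11.136.60.0/22


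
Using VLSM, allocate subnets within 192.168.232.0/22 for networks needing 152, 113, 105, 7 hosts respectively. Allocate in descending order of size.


152 hosts -> /24 (254 usable): 192.168.232.0/24
113 hosts -> /25 (126 usable): 192.168.233.0/25
105 hosts -> /25 (126 usable): 192.168.233.128/25
7 hosts -> /28 (14 usable): 192.168.234.0/28
Allocation: 192.168.232.0/24 (152 hosts, 254 usable); 192.168.233.0/25 (113 hosts, 126 usable); 192.168.233.128/25 (105 hosts, 126 usable); 192.168.234.0/28 (7 hosts, 14 usable)


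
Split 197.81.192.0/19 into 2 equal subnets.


New prefix = 19 + 1 = 20
Each subnet has 4096 addresses
  197.81.192.0/20
  197.81.208.0/20
Subnets: 197.81.192.0/20, 197.81.208.0/20


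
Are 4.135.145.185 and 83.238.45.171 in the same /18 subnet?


Mask: 255.255.192.0
4.135.145.185 AND mask = 4.135.128.0
83.238.45.171 AND mask = 83.238.0.0
No, different subnets (4.135.128.0 vs 83.238.0.0)


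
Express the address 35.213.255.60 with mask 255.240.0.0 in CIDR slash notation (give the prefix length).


Binary: 11111111.11110000.00000000.00000000
Count leading 1s
Prefix: /12


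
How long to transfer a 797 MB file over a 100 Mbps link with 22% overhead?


Effective throughput = 100 * (1 - 22/100) = 78 Mbps
File size in Mb = 797 * 8 = 6376 Mb
Time = 6376 / 78
Time = 81.7436 seconds


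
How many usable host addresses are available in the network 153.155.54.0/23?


Host bits = 32 - 23 = 9
Total addresses = 2^9 = 512
Usable = total - 2 (network and broadcast)
Usable hosts: 510


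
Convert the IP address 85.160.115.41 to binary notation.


85 = 01010101
160 = 10100000
115 = 01110011
41 = 00101001
Binary: 01010101.10100000.01110011.00101001


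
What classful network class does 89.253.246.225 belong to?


First octet: 89
Binary: 01011001
0xxxxxxx -> Class A (1-126)
Class A, default mask 255.0.0.0 (/8)


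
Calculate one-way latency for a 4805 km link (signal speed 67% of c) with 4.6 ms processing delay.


Speed = 0.67 * 3e5 km/s = 201000 km/s
Propagation delay = 4805 / 201000 = 0.0239 s = 23.9055 ms
Processing delay = 4.6 ms
Total one-way latency = 28.5055 ms


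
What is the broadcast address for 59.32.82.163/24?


Network: 59.32.82.0/24
Host bits = 8
Set all host bits to 1:
Broadcast: 59.32.82.255


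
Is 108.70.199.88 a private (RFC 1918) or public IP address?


RFC 1918 private ranges:
  10.0.0.0/8 (10.0.0.0 - 10.255.255.255)
  172.16.0.0/12 (172.16.0.0 - 172.31.255.255)
  192.168.0.0/16 (192.168.0.0 - 192.168.255.255)
Public (not in any RFC 1918 range)


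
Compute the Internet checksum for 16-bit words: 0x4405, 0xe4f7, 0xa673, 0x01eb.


Sum all words (with carry folding):
+ 0x4405 = 0x4405
+ 0xe4f7 = 0x28fd
+ 0xa673 = 0xcf70
+ 0x01eb = 0xd15b
One's complement: ~0xd15b
Checksum = 0x2ea4


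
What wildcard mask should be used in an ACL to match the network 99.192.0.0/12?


Subnet mask: 255.240.0.0
Wildcard = 255.255.255.255 - subnet mask
255 - 255 = 0
255 - 240 = 15
255 - 0 = 255
255 - 0 = 255
Wildcard: 0.15.255.255


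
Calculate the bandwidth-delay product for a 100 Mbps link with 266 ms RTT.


BDP = bandwidth * RTT
= 100 Mbps * 266 ms
= 100 * 1e6 * 266 / 1000 bits
= 26600000 bits
= 3325000 bytes
= 3247.0703 KB
BDP = 26600000 bits (3325000 bytes)


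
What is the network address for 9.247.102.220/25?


IP:   00001001.11110111.01100110.11011100
Mask: 11111111.11111111.11111111.10000000
AND operation:
Net:  00001001.11110111.01100110.10000000
Network: 9.247.102.128/25


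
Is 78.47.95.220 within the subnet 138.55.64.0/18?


Subnet network: 138.55.64.0
Test IP AND mask: 78.47.64.0
No, 78.47.95.220 is not in 138.55.64.0/18


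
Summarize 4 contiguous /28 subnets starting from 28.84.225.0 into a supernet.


Original prefix: /28
Number of subnets: 4 = 2^2
New prefix = 28 - 2 = 26
Supernet: 28.84.225.0/26


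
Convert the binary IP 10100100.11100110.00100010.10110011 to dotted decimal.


10100100 = 164
11100110 = 230
00100010 = 34
10110011 = 179
IP: 164.230.34.179


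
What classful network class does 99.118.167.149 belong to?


First octet: 99
Binary: 01100011
0xxxxxxx -> Class A (1-126)
Class A, default mask 255.0.0.0 (/8)


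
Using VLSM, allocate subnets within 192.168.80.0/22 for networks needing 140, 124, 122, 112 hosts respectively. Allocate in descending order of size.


140 hosts -> /24 (254 usable): 192.168.80.0/24
124 hosts -> /25 (126 usable): 192.168.81.0/25
122 hosts -> /25 (126 usable): 192.168.81.128/25
112 hosts -> /25 (126 usable): 192.168.82.0/25
Allocation: 192.168.80.0/24 (140 hosts, 254 usable); 192.168.81.0/25 (124 hosts, 126 usable); 192.168.81.128/25 (122 hosts, 126 usable); 192.168.82.0/25 (112 hosts, 126 usable)


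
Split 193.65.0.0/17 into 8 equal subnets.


New prefix = 17 + 3 = 20
Each subnet has 4096 addresses
  193.65.0.0/20
  193.65.16.0/20
  193.65.32.0/20
  193.65.48.0/20
  193.65.64.0/20
  193.65.80.0/20
  193.65.96.0/20
  193.65.112.0/20
Subnets: 193.65.0.0/20, 193.65.16.0/20, 193.65.32.0/20, 193.65.48.0/20, 193.65.64.0/20, 193.65.80.0/20, 193.65.96.0/20, 193.65.112.0/20


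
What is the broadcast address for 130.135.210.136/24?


Network: 130.135.210.0/24
Host bits = 8
Set all host bits to 1:
Broadcast: 130.135.210.255


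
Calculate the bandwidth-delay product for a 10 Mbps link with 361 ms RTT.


BDP = bandwidth * RTT
= 10 Mbps * 361 ms
= 10 * 1e6 * 361 / 1000 bits
= 3610000 bits
= 451250 bytes
= 440.6738 KB
BDP = 3610000 bits (451250 bytes)


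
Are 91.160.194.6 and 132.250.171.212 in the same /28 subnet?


Mask: 255.255.255.240
91.160.194.6 AND mask = 91.160.194.0
132.250.171.212 AND mask = 132.250.171.208
No, different subnets (91.160.194.0 vs 132.250.171.208)


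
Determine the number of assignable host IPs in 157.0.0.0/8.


Host bits = 32 - 8 = 24
Total addresses = 2^24 = 16777216
Usable = total - 2 (network and broadcast)
Usable hosts: 16777214


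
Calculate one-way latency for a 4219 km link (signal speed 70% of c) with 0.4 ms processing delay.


Speed = 0.7 * 3e5 km/s = 210000 km/s
Propagation delay = 4219 / 210000 = 0.0201 s = 20.0905 ms
Processing delay = 0.4 ms
Total one-way latency = 20.4905 ms


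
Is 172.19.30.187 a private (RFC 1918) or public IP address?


RFC 1918 private ranges:
  10.0.0.0/8 (10.0.0.0 - 10.255.255.255)
  172.16.0.0/12 (172.16.0.0 - 172.31.255.255)
  192.168.0.0/16 (192.168.0.0 - 192.168.255.255)
Private (in 172.16.0.0/12)


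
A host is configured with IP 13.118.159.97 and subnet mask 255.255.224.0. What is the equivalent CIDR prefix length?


Binary: 11111111.11111111.11100000.00000000
Count leading 1s
Prefix: /19


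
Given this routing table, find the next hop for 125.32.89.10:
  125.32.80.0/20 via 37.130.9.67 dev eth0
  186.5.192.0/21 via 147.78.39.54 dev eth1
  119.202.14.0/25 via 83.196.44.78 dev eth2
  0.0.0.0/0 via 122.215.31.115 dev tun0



Longest prefix match for 125.32.89.10:
  /20 125.32.80.0: MATCH
  /21 186.5.192.0: no
  /25 119.202.14.0: no
  /0 0.0.0.0: MATCH
Selected: next-hop 37.130.9.67 via eth0 (matched /20)


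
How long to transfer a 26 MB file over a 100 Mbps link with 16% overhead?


Effective throughput = 100 * (1 - 16/100) = 84 Mbps
File size in Mb = 26 * 8 = 208 Mb
Time = 208 / 84
Time = 2.4762 seconds


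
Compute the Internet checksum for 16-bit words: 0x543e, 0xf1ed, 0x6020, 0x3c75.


Sum all words (with carry folding):
+ 0x543e = 0x543e
+ 0xf1ed = 0x462c
+ 0x6020 = 0xa64c
+ 0x3c75 = 0xe2c1
One's complement: ~0xe2c1
Checksum = 0x1d3e


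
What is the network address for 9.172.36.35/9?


IP:   00001001.10101100.00100100.00100011
Mask: 11111111.10000000.00000000.00000000
AND operation:
Net:  00001001.10000000.00000000.00000000
Network: 9.128.0.0/9


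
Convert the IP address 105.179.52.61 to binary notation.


105 = 01101001
179 = 10110011
52 = 00110100
61 = 00111101
Binary: 01101001.10110011.00110100.00111101


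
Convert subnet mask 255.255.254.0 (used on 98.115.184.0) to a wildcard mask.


Subnet mask: 255.255.254.0
Wildcard = 255.255.255.255 - subnet mask
255 - 255 = 0
255 - 255 = 0
255 - 254 = 1
255 - 0 = 255
Wildcard: 0.0.1.255


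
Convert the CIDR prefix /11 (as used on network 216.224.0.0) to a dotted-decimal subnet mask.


/11 means 11 network bits, 21 host bits
Binary: 11111111111000000000000000000000
Mask: 255.224.0.0


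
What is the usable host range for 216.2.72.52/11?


Network: 216.0.0.0
Broadcast: 216.31.255.255
First usable = network + 1
Last usable = broadcast - 1
Range: 216.0.0.1 to 216.31.255.254


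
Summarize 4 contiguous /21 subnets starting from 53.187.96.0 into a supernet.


Original prefix: /21
Number of subnets: 4 = 2^2
New prefix = 21 - 2 = 19
Supernet: 53.187.96.0/19


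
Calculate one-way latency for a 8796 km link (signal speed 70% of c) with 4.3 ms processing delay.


Speed = 0.7 * 3e5 km/s = 210000 km/s
Propagation delay = 8796 / 210000 = 0.0419 s = 41.8857 ms
Processing delay = 4.3 ms
Total one-way latency = 46.1857 ms


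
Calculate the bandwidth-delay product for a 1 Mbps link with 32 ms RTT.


BDP = bandwidth * RTT
= 1 Mbps * 32 ms
= 1 * 1e6 * 32 / 1000 bits
= 32000 bits
= 4000 bytes
= 3.9062 KB
BDP = 32000 bits (4000 bytes)


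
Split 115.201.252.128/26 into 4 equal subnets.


New prefix = 26 + 2 = 28
Each subnet has 16 addresses
  115.201.252.128/28
  115.201.252.144/28
  115.201.252.160/28
  115.201.252.176/28
Subnets: 115.201.252.128/28, 115.201.252.144/28, 115.201.252.160/28, 115.201.252.176/28


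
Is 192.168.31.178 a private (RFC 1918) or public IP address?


RFC 1918 private ranges:
  10.0.0.0/8 (10.0.0.0 - 10.255.255.255)
  172.16.0.0/12 (172.16.0.0 - 172.31.255.255)
  192.168.0.0/16 (192.168.0.0 - 192.168.255.255)
Private (in 192.168.0.0/16)


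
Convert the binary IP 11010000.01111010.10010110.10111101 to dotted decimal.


11010000 = 208
01111010 = 122
10010110 = 150
10111101 = 189
IP: 208.122.150.189


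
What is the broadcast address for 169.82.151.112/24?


Network: 169.82.151.0/24
Host bits = 8
Set all host bits to 1:
Broadcast: 169.82.151.255


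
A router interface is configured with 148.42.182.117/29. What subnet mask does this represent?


/29 means 29 network bits, 3 host bits
Binary: 11111111111111111111111111111000
Mask: 255.255.255.248


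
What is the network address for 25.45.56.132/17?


IP:   00011001.00101101.00111000.10000100
Mask: 11111111.11111111.10000000.00000000
AND operation:
Net:  00011001.00101101.00000000.00000000
Network: 25.45.0.0/17


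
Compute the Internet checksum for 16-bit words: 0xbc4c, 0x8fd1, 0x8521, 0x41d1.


Sum all words (with carry folding):
+ 0xbc4c = 0xbc4c
+ 0x8fd1 = 0x4c1e
+ 0x8521 = 0xd13f
+ 0x41d1 = 0x1311
One's complement: ~0x1311
Checksum = 0xecee


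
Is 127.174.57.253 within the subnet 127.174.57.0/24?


Subnet network: 127.174.57.0
Test IP AND mask: 127.174.57.0
Yes, 127.174.57.253 is in 127.174.57.0/24


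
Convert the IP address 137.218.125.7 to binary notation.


137 = 10001001
218 = 11011010
125 = 01111101
7 = 00000111
Binary: 10001001.11011010.01111101.00000111
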